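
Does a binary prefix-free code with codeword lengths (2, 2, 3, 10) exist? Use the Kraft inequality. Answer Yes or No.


Kraft sum = sum(2^(-l_i)) = 0.626, need <= 1. Result: satisfied (a binary prefix-free code with these lengths exists)

Yes


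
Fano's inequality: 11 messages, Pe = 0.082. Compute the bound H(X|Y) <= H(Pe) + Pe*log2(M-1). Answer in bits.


H(Pe) = -Pe*log2(Pe) - (1-Pe)*log2(1-Pe) = -0.082*log2(0.082) - 0.918*log2(0.918) = 0.295875 + 0.113312 = 0.4092. Pe*log2(M-1) = 0.082*log2(10) = 0.272398. Bound = H(Pe) + Pe*log2(M-1) = 0.295875 + 0.113312 + 0.272398 = 0.6816

0.6816 bits


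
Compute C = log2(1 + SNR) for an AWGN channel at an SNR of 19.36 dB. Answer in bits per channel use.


SNR_linear = 10^(19.36/10) = 86.2979; C = log2(1 + SNR_linear) = log2(1 + 86.2979) = 6.4479

6.4479 bits/channel use


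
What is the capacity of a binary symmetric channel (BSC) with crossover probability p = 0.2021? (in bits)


H(p) = -p*log2(p) - (1-p)*log2(1-p) = -0.2021*log2(0.2021) - 0.7979*log2(0.7979) = 0.466216 + 0.259892 = 0.7261. C = 1 - H(p) = 1 - 0.7261 = 0.2739

0.2739 bits


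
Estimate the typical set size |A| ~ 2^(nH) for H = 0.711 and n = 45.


log2|A_typical| = nH = 45 * 0.711 = 31.995, so |A_typical| ~ 2^31.995 = 4.280e+09

4.280e+09


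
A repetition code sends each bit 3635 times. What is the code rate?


Rate = k/n = 1/3635

1/3635


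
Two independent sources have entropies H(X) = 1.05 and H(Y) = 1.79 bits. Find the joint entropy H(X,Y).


For independent variables, H(X,Y) = H(X) + H(Y) = 1.05 + 1.79 = 2.84

2.84 bits


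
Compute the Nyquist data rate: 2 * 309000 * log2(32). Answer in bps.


Rate = 2 * B * log2(M) = 2 * 309000 * 5.0 = 3090000.0

3090000.0 bps


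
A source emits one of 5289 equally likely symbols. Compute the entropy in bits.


H = log2(n) = log2(5289) = 12.3688

12.3688 bits


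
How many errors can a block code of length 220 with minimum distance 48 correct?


Correction capability = floor((d-1)/2) = floor((48-1)/2) = 23

23 errors


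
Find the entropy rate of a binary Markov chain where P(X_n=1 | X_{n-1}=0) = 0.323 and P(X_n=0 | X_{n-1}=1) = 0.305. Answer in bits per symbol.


Stationary distribution: pi_0 = p10/(p01+p10) = 0.4857, pi_1 = 0.5143. Entropy rate H' = pi_0*H(p01) + pi_1*H(p10) = 0.4857*0.9076 + 0.5143*0.8873 = 0.8972

0.8972 bits/symbol


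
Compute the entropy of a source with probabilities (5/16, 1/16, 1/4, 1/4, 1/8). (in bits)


H = -sum(p_i * log2(p_i)). Terms: -(5/16)*log2(5/16) = 0.524397; -(1/16)*log2(1/16) = 0.250000; -(1/4)*log2(1/4) = 0.500000; -(1/4)*log2(1/4) = 0.500000; -(1/8)*log2(1/8) = 0.375000. H = 0.524397 + 0.250000 + 0.500000 + 0.500000 + 0.375000 = 2.1494

2.1494 bits


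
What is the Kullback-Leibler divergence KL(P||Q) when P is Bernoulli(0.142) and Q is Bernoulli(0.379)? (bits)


KL = p*log2(p/q) + (1-p)*log2((1-p)/(1-q)) = 0.142*log2(0.142/0.379) + 0.858*log2(0.858/0.621) = 0.199

0.199 bits


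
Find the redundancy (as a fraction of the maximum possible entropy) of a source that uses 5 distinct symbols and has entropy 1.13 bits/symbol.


H_max = log2(K) = log2(5) = 2.3219 bits/symbol. Redundancy = 1 - H/H_max = 1 - 1.13/2.3219 = 1 - 0.4867 = 0.5133

0.5133


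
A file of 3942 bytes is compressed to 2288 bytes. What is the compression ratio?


Ratio = original / compressed = 3942 / 2288 = 1.7229

1.7229


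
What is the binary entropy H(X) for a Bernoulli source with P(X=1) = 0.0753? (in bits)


H = -p*log2(p) - (1-p)*log2(1-p). -0.0753*log2(0.0753) = 0.280960; -0.9247*log2(0.9247) = 0.104438. H = 0.280960 + 0.104438 = 0.3854

0.3854 bits


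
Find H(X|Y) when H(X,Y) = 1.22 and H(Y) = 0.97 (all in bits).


H(X|Y) = H(X,Y) - H(Y) = 1.22 - 0.97 = 0.25

0.25 bits


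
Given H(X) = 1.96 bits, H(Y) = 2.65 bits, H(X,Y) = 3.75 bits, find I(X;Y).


I(X;Y) = H(X) + H(Y) - H(X,Y) = 1.96 + 2.65 - 3.75 = 0.86

0.86 bits


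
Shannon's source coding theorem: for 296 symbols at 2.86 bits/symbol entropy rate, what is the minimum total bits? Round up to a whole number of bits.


Minimum bits >= n * H = 296 * 2.86 = 846.56, rounded up to a whole number of bits = 847

847 bits


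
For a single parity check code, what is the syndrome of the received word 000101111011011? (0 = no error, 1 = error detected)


Syndrome = XOR of all bits = 0 XOR 0 XOR 0 XOR 1 XOR 0 XOR 1 XOR 1 XOR 1 XOR 1 XOR 0 XOR 1 XOR 1 XOR 0 XOR 1 XOR 1 = 1

1


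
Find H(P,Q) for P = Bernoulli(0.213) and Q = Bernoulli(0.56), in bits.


H(P,Q) = -p*log2(q) - (1-p)*log2(1-q). -0.213*log2(0.56) = 0.178175; -0.787*log2(0.44) = 0.932142. H(P,Q) = 0.178175 + 0.932142 = 1.1103

1.1103 bits


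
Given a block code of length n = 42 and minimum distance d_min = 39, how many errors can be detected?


Detection capability = d_min - 1 = 39 - 1 = 38

38 errors


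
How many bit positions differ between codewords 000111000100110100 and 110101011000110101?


Count differing positions: ^ ^ . . ^ . . ^ ^ ^ . . . . . . . ^ = 7 differences

7


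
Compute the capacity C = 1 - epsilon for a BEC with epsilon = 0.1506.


C = 1 - epsilon = 1 - 0.1506 = 0.8494

0.8494 bits


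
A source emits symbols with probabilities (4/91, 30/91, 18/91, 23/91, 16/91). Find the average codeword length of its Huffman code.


Huffman construction (repeatedly merge the two least-probable nodes; each merge adds 1 bit to every symbol beneath it): 4/91 + 16/91 = 20/91; 18/91 + 20/91 = 38/91; 23/91 + 30/91 = 53/91; 38/91 + 53/91 = 1. Resulting codeword lengths (in the order the probabilities were given): (3, 2, 2, 2, 3). L_avg = sum(p_i * l_i) = 4/91*3 + 30/91*2 + 18/91*2 + 23/91*2 + 16/91*3 = 202/91 = 2.2198

2.2198 bits


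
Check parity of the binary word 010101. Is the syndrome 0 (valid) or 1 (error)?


Syndrome = XOR of all bits = 0 XOR 1 XOR 0 XOR 1 XOR 0 XOR 1 = 1

1


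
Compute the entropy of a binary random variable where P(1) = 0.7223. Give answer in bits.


H = -p*log2(p) - (1-p)*log2(1-p). -0.7223*log2(0.7223) = 0.338997; -0.2777*log2(0.2777) = 0.513301. H = 0.338997 + 0.513301 = 0.8523

0.8523 bits


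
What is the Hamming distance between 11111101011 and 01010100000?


Count differing positions: ^ . ^ . ^ . . ^ . ^ ^ = 6 differences

6


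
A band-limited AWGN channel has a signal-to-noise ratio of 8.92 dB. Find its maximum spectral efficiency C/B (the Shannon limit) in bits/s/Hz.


SNR_linear = 10^(8.92/10) = 7.7983; C/B = log2(1 + SNR_linear) = log2(1 + 7.7983) = 3.1372

3.1372 bits/s/Hz


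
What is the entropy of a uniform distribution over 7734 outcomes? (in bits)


H = log2(n) = log2(7734) = 12.917

12.917 bits


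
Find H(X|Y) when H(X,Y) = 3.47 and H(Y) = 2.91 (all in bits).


H(X|Y) = H(X,Y) - H(Y) = 3.47 - 2.91 = 0.56

0.56 bits


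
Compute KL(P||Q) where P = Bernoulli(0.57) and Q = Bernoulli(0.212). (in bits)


KL = p*log2(p/q) + (1-p)*log2((1-p)/(1-q)) = 0.57*log2(0.57/0.212) + 0.43*log2(0.43/0.788) = 0.4376

0.4376 bits


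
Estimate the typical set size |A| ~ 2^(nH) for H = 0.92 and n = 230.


log2|A_typical| = nH = 230 * 0.92 = 211.6, so |A_typical| ~ 2^211.6 = 4.988e+63

4.988e+63


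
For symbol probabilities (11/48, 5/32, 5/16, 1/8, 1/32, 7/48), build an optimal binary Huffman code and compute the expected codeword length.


Huffman construction (repeatedly merge the two least-probable nodes; each merge adds 1 bit to every symbol beneath it): 1/32 + 1/8 = 5/32; 7/48 + 5/32 = 29/96; 5/32 + 11/48 = 37/96; 29/96 + 5/16 = 59/96; 37/96 + 59/96 = 1. Resulting codeword lengths (in the order the probabilities were given): (2, 3, 2, 3, 3, 3). L_avg = sum(p_i * l_i) = 11/48*2 + 5/32*3 + 5/16*2 + 1/8*3 + 1/32*3 + 7/48*3 = 59/24 = 2.4583

2.4583 bits


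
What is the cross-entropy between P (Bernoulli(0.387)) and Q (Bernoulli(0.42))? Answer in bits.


H(P,Q) = -p*log2(q) - (1-p)*log2(1-q). -0.387*log2(0.42) = 0.484346; -0.613*log2(0.58) = 0.481741. H(P,Q) = 0.484346 + 0.481741 = 0.9661

0.9661 bits


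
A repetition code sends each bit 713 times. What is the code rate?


Rate = k/n = 1/713

1/713


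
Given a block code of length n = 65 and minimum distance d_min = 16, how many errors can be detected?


Detection capability = d_min - 1 = 16 - 1 = 15

15 errors


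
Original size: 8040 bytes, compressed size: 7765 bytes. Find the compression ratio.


Ratio = original / compressed = 8040 / 7765 = 1.0354

1.0354


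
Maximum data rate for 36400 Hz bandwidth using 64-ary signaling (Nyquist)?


Rate = 2 * B * log2(M) = 2 * 36400 * 6.0 = 436800.0

436800.0 bps


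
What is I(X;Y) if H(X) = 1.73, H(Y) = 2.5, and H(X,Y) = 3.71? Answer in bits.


I(X;Y) = H(X) + H(Y) - H(X,Y) = 1.73 + 2.5 - 3.71 = 0.52

0.52 bits


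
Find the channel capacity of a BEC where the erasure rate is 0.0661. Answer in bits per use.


C = 1 - epsilon = 1 - 0.0661 = 0.9339

0.9339 bits


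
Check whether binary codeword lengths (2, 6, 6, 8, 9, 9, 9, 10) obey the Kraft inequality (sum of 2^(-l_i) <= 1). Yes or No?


Kraft sum = sum(2^(-l_i)) = 0.292, need <= 1. Result: satisfied (a binary prefix-free code with these lengths exists)

Yes


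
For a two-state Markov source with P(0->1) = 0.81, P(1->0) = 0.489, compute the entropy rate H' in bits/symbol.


Stationary distribution: pi_0 = p10/(p01+p10) = 0.3764, pi_1 = 0.6236. Entropy rate H' = pi_0*H(p01) + pi_1*H(p10) = 0.3764*0.7015 + 0.6236*0.9997 = 0.8874

0.8874 bits/symbol


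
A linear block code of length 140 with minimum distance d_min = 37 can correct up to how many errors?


Correction capability = floor((d-1)/2) = floor((37-1)/2) = 18

18 errors


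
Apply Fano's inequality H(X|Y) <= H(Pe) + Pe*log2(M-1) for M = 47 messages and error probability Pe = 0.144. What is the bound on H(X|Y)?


H(Pe) = -Pe*log2(Pe) - (1-Pe)*log2(1-Pe) = -0.144*log2(0.144) - 0.856*log2(0.856) = 0.402604 + 0.192016 = 0.5946. Pe*log2(M-1) = 0.144*log2(46) = 0.795393. Bound = H(Pe) + Pe*log2(M-1) = 0.402604 + 0.192016 + 0.795393 = 1.39

1.39 bits


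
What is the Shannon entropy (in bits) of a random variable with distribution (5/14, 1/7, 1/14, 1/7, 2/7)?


H = -sum(p_i * log2(p_i)). Terms: -(5/14)*log2(5/14) = 0.530510; -(1/7)*log2(1/7) = 0.401051; -(1/14)*log2(1/14) = 0.271954; -(1/7)*log2(1/7) = 0.401051; -(2/7)*log2(2/7) = 0.516387. H = 0.530510 + 0.401051 + 0.271954 + 0.401051 + 0.516387 = 2.121

2.121 bits


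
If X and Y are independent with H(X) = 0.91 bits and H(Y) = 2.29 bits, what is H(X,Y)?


For independent variables, H(X,Y) = H(X) + H(Y) = 0.91 + 2.29 = 3.2

3.2 bits


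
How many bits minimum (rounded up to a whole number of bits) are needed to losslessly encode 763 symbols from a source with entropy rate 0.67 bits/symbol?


Minimum bits >= n * H = 763 * 0.67 = 511.21, rounded up to a whole number of bits = 512

512 bits


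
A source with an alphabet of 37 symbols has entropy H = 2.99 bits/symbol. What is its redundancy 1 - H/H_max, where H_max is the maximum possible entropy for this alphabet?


H_max = log2(K) = log2(37) = 5.2095 bits/symbol. Redundancy = 1 - H/H_max = 1 - 2.99/5.2095 = 1 - 0.574 = 0.426

0.426


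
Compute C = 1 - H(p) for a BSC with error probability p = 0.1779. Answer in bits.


H(p) = -p*log2(p) - (1-p)*log2(1-p) = -0.1779*log2(0.1779) - 0.8221*log2(0.8221) = 0.443124 + 0.232337 = 0.6755. C = 1 - H(p) = 1 - 0.6755 = 0.3245

0.3245 bits


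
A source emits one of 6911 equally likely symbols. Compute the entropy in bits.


H = log2(n) = log2(6911) = 12.7547

12.7547 bits


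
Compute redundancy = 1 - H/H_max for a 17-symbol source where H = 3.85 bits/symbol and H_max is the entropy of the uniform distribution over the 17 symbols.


H_max = log2(K) = log2(17) = 4.0875 bits/symbol. Redundancy = 1 - H/H_max = 1 - 3.85/4.0875 = 1 - 0.9419 = 0.0581

0.0581


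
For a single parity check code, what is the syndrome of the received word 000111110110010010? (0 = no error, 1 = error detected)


Syndrome = XOR of all bits = 0 XOR 0 XOR 0 XOR 1 XOR 1 XOR 1 XOR 1 XOR 1 XOR 0 XOR 1 XOR 1 XOR 0 XOR 0 XOR 1 XOR 0 XOR 0 XOR 1 XOR 0 = 1

1


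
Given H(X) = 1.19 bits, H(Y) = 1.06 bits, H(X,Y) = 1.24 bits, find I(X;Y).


I(X;Y) = H(X) + H(Y) - H(X,Y) = 1.19 + 1.06 - 1.24 = 1.01

1.01 bits


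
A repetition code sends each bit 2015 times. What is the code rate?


Rate = k/n = 1/2015

1/2015


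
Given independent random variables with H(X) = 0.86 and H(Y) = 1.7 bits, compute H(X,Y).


For independent variables, H(X,Y) = H(X) + H(Y) = 0.86 + 1.7 = 2.56

2.56 bits


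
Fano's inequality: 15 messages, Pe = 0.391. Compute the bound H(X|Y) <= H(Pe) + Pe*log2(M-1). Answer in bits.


H(Pe) = -Pe*log2(Pe) - (1-Pe)*log2(1-Pe) = -0.391*log2(0.391) - 0.609*log2(0.609) = 0.529711 + 0.435731 = 0.9654. Pe*log2(M-1) = 0.391*log2(14) = 1.488676. Bound = H(Pe) + Pe*log2(M-1) = 0.529711 + 0.435731 + 1.488676 = 2.4541

2.4541 bits


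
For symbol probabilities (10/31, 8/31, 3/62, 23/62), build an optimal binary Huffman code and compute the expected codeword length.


Huffman construction (repeatedly merge the two least-probable nodes; each merge adds 1 bit to every symbol beneath it): 3/62 + 8/31 = 19/62; 19/62 + 10/31 = 39/62; 23/62 + 39/62 = 1. Resulting codeword lengths (in the order the probabilities were given): (2, 3, 3, 1). L_avg = sum(p_i * l_i) = 10/31*2 + 8/31*3 + 3/62*3 + 23/62*1 = 60/31 = 1.9355

1.9355 bits


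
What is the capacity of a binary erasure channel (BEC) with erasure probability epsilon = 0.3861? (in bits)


C = 1 - epsilon = 1 - 0.3861 = 0.6139

0.6139 bits


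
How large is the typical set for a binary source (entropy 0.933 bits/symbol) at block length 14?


log2|A_typical| = nH = 14 * 0.933 = 13.062, so |A_typical| ~ 2^13.062 = 8.552e+03

8.552e+03


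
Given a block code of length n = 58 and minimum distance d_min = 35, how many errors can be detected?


Detection capability = d_min - 1 = 35 - 1 = 34

34 errors


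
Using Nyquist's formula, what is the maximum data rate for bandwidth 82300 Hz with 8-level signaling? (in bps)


Rate = 2 * B * log2(M) = 2 * 82300 * 3.0 = 493800.0

493800.0 bps


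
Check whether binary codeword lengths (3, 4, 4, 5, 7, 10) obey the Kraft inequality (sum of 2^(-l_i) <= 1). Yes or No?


Kraft sum = sum(2^(-l_i)) = 0.29, need <= 1. Result: satisfied (a binary prefix-free code with these lengths exists)

Yes


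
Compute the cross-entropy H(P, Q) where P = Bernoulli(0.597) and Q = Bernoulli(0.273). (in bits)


H(P,Q) = -p*log2(q) - (1-p)*log2(1-q). -0.597*log2(0.273) = 1.118197; -0.403*log2(0.727) = 0.185369. H(P,Q) = 1.118197 + 0.185369 = 1.3036

1.3036 bits


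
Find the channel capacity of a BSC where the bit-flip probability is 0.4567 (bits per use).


H(p) = -p*log2(p) - (1-p)*log2(1-p) = -0.4567*log2(0.4567) - 0.5433*log2(0.5433) = 0.516382 + 0.478201 = 0.9946. C = 1 - H(p) = 1 - 0.9946 = 0.0054

0.0054 bits


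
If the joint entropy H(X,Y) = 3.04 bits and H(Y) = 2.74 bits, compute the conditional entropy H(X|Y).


H(X|Y) = H(X,Y) - H(Y) = 3.04 - 2.74 = 0.3

0.3 bits


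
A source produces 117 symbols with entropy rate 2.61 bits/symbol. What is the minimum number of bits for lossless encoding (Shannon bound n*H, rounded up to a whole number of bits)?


Minimum bits >= n * H = 117 * 2.61 = 305.37, rounded up to a whole number of bits = 306

306 bits


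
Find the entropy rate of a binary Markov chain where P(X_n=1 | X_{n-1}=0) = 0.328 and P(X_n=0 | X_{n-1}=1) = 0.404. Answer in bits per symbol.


Stationary distribution: pi_0 = p10/(p01+p10) = 0.5519, pi_1 = 0.4481. Entropy rate H' = pi_0*H(p01) + pi_1*H(p10) = 0.5519*0.9129 + 0.4481*0.9732 = 0.9399

0.9399 bits/symbol


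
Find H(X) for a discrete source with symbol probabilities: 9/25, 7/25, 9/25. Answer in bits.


H = -sum(p_i * log2(p_i)). Terms: -(9/25)*log2(9/25) = 0.530615; -(7/25)*log2(7/25) = 0.514220; -(9/25)*log2(9/25) = 0.530615. H = 0.530615 + 0.514220 + 0.530615 = 1.5755

1.5755 bits


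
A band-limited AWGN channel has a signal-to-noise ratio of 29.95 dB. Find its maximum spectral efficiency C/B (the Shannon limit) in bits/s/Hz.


SNR_linear = 10^(29.95/10) = 988.5531; C/B = log2(1 + SNR_linear) = log2(1 + 988.5531) = 9.9506

9.9506 bits/s/Hz


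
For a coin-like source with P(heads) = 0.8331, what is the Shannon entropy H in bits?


H = -p*log2(p) - (1-p)*log2(1-p). -0.8331*log2(0.8331) = 0.219471; -0.1669*log2(0.1669) = 0.431093. H = 0.219471 + 0.431093 = 0.6506

0.6506 bits


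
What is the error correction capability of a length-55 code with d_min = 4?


Correction capability = floor((d-1)/2) = floor((4-1)/2) = 1

1 errors


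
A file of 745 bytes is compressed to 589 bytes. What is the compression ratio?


Ratio = original / compressed = 745 / 589 = 1.2649

1.2649


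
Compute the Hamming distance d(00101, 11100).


Count differing positions: ^ ^ . . ^ = 3 differences

3


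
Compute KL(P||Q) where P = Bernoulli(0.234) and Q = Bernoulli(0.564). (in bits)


KL = p*log2(p/q) + (1-p)*log2((1-p)/(1-q)) = 0.234*log2(0.234/0.564) + 0.766*log2(0.766/0.436) = 0.3258

0.3258 bits


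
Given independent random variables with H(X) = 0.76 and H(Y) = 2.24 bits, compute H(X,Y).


For independent variables, H(X,Y) = H(X) + H(Y) = 0.76 + 2.24 = 3.0

3.0 bits


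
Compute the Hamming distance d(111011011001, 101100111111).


Count differing positions: . ^ . ^ ^ ^ ^ . . ^ ^ . = 7 differences

7


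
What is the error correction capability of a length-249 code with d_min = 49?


Correction capability = floor((d-1)/2) = floor((49-1)/2) = 24

24 errors


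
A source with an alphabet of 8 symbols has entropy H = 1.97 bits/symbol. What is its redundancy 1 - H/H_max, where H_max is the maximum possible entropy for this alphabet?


H_max = log2(K) = log2(8) = 3.0 bits/symbol. Redundancy = 1 - H/H_max = 1 - 1.97/3.0 = 1 - 0.6567 = 0.3433

0.3433


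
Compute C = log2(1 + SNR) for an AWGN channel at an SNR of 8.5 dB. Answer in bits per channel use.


SNR_linear = 10^(8.5/10) = 7.0795; C = log2(1 + SNR_linear) = log2(1 + 7.0795) = 3.0143

3.0143 bits/channel use


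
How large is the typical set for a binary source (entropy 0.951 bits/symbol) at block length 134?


log2|A_typical| = nH = 134 * 0.951 = 127.434, so |A_typical| ~ 2^127.434 = 2.299e+38

2.299e+38


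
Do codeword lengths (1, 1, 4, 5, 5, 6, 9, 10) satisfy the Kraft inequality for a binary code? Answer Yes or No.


Kraft sum = sum(2^(-l_i)) = 1.1436, need <= 1. Result: violated (a binary prefix-free code with these lengths cannot exist)

No


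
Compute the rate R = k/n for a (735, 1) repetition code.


Rate = k/n = 1/735

1/735


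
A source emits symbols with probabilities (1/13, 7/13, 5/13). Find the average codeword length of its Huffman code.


Huffman construction (repeatedly merge the two least-probable nodes; each merge adds 1 bit to every symbol beneath it): 1/13 + 5/13 = 6/13; 6/13 + 7/13 = 1. Resulting codeword lengths (in the order the probabilities were given): (2, 1, 2). L_avg = sum(p_i * l_i) = 1/13*2 + 7/13*1 + 5/13*2 = 19/13 = 1.4615

1.4615 bits


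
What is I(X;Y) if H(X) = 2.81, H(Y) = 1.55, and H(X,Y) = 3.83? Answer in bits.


I(X;Y) = H(X) + H(Y) - H(X,Y) = 2.81 + 1.55 - 3.83 = 0.53

0.53 bits


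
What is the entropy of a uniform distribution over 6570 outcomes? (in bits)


H = log2(n) = log2(6570) = 12.6817

12.6817 bits


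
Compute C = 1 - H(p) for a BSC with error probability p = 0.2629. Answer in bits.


H(p) = -p*log2(p) - (1-p)*log2(1-p) = -0.2629*log2(0.2629) - 0.7371*log2(0.7371) = 0.506717 + 0.324374 = 0.8311. C = 1 - H(p) = 1 - 0.8311 = 0.1689

0.1689 bits


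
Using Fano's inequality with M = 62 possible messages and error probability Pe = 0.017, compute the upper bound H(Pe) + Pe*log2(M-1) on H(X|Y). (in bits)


H(Pe) = -Pe*log2(Pe) - (1-Pe)*log2(1-Pe) = -0.017*log2(0.017) - 0.983*log2(0.983) = 0.099931 + 0.024316 = 0.1242. Pe*log2(M-1) = 0.017*log2(61) = 0.100823. Bound = H(Pe) + Pe*log2(M-1) = 0.099931 + 0.024316 + 0.100823 = 0.2251

0.2251 bits


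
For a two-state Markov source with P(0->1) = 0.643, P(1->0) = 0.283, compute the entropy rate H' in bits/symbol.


Stationary distribution: pi_0 = p10/(p01+p10) = 0.3056, pi_1 = 0.6944. Entropy rate H' = pi_0*H(p01) + pi_1*H(p10) = 0.3056*0.9402 + 0.6944*0.8595 = 0.8842

0.8842 bits/symbol


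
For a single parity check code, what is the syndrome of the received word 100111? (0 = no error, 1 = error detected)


Syndrome = XOR of all bits = 1 XOR 0 XOR 0 XOR 1 XOR 1 XOR 1 = 0

0


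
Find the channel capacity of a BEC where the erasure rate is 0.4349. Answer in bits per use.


C = 1 - epsilon = 1 - 0.4349 = 0.5651

0.5651 bits


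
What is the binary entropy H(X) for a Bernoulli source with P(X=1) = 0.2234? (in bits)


H = -p*log2(p) - (1-p)*log2(1-p). -0.2234*log2(0.2234) = 0.483058; -0.7766*log2(0.7766) = 0.283270. H = 0.483058 + 0.283270 = 0.7663

0.7663 bits


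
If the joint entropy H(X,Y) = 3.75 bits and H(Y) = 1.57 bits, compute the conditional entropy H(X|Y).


H(X|Y) = H(X,Y) - H(Y) = 3.75 - 1.57 = 2.18

2.18 bits


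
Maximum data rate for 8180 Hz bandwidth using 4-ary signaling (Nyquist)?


Rate = 2 * B * log2(M) = 2 * 8180 * 2.0 = 32720.0

32720.0 bps


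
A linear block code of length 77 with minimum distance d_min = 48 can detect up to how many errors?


Detection capability = d_min - 1 = 48 - 1 = 47

47 errors


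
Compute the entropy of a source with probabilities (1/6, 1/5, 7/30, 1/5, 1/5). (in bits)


H = -sum(p_i * log2(p_i)). Terms: -(1/6)*log2(1/6) = 0.430827; -(1/5)*log2(1/5) = 0.464386; -(7/30)*log2(7/30) = 0.489892; -(1/5)*log2(1/5) = 0.464386; -(1/5)*log2(1/5) = 0.464386. H = 0.430827 + 0.464386 + 0.489892 + 0.464386 + 0.464386 = 2.3139

2.3139 bits


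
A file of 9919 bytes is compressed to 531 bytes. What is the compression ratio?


Ratio = original / compressed = 9919 / 531 = 18.6798

18.6798


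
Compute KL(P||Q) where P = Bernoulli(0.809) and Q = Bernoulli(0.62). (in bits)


KL = p*log2(p/q) + (1-p)*log2((1-p)/(1-q)) = 0.809*log2(0.809/0.62) + 0.191*log2(0.191/0.38) = 0.121

0.121 bits


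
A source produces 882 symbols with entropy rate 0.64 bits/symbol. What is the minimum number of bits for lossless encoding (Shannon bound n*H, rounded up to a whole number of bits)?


Minimum bits >= n * H = 882 * 0.64 = 564.48, rounded up to a whole number of bits = 565

565 bits


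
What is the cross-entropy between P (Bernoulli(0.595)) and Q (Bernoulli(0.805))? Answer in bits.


H(P,Q) = -p*log2(q) - (1-p)*log2(1-q). -0.595*log2(0.805) = 0.186199; -0.405*log2(0.195) = 0.955174. H(P,Q) = 0.186199 + 0.955174 = 1.1414

1.1414 bits


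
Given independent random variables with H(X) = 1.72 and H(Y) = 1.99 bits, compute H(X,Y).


For independent variables, H(X,Y) = H(X) + H(Y) = 1.72 + 1.99 = 3.71

3.71 bits


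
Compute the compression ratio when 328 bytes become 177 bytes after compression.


Ratio = original / compressed = 328 / 177 = 1.8531

1.8531


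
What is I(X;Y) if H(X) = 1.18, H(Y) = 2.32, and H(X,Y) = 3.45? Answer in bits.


I(X;Y) = H(X) + H(Y) - H(X,Y) = 1.18 + 2.32 - 3.45 = 0.05

0.05 bits


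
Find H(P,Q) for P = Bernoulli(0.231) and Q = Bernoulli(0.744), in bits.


H(P,Q) = -p*log2(q) - (1-p)*log2(1-q). -0.231*log2(0.744) = 0.098550; -0.769*log2(0.256) = 1.511688. H(P,Q) = 0.098550 + 1.511688 = 1.6102

1.6102 bits


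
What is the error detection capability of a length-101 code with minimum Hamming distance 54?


Detection capability = d_min - 1 = 54 - 1 = 53

53 errors


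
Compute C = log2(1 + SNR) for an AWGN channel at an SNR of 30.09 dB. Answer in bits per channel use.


SNR_linear = 10^(30.09/10) = 1020.9395; C = log2(1 + SNR_linear) = log2(1 + 1020.9395) = 9.9971

9.9971 bits/channel use


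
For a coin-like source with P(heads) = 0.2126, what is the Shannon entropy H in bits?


H = -p*log2(p) - (1-p)*log2(1-p). -0.2126*log2(0.2126) = 0.474903; -0.7874*log2(0.7874) = 0.271520. H = 0.474903 + 0.271520 = 0.7464

0.7464 bits


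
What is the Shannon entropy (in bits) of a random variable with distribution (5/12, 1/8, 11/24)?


H = -sum(p_i * log2(p_i)). Terms: -(5/12)*log2(5/12) = 0.526264; -(1/8)*log2(1/8) = 0.375000; -(11/24)*log2(11/24) = 0.515868. H = 0.526264 + 0.375000 + 0.515868 = 1.4171

1.4171 bits


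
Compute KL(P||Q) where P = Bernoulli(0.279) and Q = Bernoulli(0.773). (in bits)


KL = p*log2(p/q) + (1-p)*log2((1-p)/(1-q)) = 0.279*log2(0.279/0.773) + 0.721*log2(0.721/0.227) = 0.7919

0.7919 bits


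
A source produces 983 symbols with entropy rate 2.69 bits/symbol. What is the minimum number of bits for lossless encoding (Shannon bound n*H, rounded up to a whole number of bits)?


Minimum bits >= n * H = 983 * 2.69 = 2644.27, rounded up to a whole number of bits = 2645

2645 bits


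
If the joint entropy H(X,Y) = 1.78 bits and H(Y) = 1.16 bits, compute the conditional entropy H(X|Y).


H(X|Y) = H(X,Y) - H(Y) = 1.78 - 1.16 = 0.62

0.62 bits


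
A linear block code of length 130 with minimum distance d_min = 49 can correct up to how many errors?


Correction capability = floor((d-1)/2) = floor((49-1)/2) = 24

24 errors


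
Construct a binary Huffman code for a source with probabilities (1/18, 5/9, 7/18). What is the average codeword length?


Huffman construction (repeatedly merge the two least-probable nodes; each merge adds 1 bit to every symbol beneath it): 1/18 + 7/18 = 4/9; 4/9 + 5/9 = 1. Resulting codeword lengths (in the order the probabilities were given): (2, 1, 2). L_avg = sum(p_i * l_i) = 1/18*2 + 5/9*1 + 7/18*2 = 13/9 = 1.4444

1.4444 bits


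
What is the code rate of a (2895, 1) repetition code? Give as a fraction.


Rate = k/n = 1/2895

1/2895


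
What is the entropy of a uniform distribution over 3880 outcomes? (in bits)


H = log2(n) = log2(3880) = 11.9218

11.9218 bits


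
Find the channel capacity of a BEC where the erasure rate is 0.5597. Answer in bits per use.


C = 1 - epsilon = 1 - 0.5597 = 0.4403

0.4403 bits


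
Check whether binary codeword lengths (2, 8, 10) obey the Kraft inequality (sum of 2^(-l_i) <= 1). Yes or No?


Kraft sum = sum(2^(-l_i)) = 0.2549, need <= 1. Result: satisfied (a binary prefix-free code with these lengths exists)

Yes


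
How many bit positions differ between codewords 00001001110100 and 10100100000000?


Count differing positions: ^ . ^ . ^ ^ . ^ ^ ^ . ^ . . = 8 differences

8


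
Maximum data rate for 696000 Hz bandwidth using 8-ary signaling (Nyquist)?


Rate = 2 * B * log2(M) = 2 * 696000 * 3.0 = 4176000.0

4176000.0 bps


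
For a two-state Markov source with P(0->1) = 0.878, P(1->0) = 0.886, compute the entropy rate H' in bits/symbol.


Stationary distribution: pi_0 = p10/(p01+p10) = 0.5023, pi_1 = 0.4977. Entropy rate H' = pi_0*H(p01) + pi_1*H(p10) = 0.5023*0.5351 + 0.4977*0.5119 = 0.5235

0.5235 bits/symbol


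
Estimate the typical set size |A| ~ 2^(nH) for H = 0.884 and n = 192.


log2|A_typical| = nH = 192 * 0.884 = 169.728, so |A_typical| ~ 2^169.728 = 1.239e+51

1.239e+51


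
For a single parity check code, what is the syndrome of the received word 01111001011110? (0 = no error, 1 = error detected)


Syndrome = XOR of all bits = 0 XOR 1 XOR 1 XOR 1 XOR 1 XOR 0 XOR 0 XOR 1 XOR 0 XOR 1 XOR 1 XOR 1 XOR 1 XOR 0 = 1

1


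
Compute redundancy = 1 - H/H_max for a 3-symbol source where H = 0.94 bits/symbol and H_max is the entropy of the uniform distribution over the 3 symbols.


H_max = log2(K) = log2(3) = 1.585 bits/symbol. Redundancy = 1 - H/H_max = 1 - 0.94/1.585 = 1 - 0.5931 = 0.4069

0.4069


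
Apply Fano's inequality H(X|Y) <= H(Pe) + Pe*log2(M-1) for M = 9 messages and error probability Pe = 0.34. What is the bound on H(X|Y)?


H(Pe) = -Pe*log2(Pe) - (1-Pe)*log2(1-Pe) = -0.34*log2(0.34) - 0.66*log2(0.66) = 0.529174 + 0.395645 = 0.9248. Pe*log2(M-1) = 0.34*log2(8) = 1.020000. Bound = H(Pe) + Pe*log2(M-1) = 0.529174 + 0.395645 + 1.020000 = 1.9448

1.9448 bits


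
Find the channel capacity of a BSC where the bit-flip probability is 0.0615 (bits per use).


H(p) = -p*log2(p) - (1-p)*log2(1-p) = -0.0615*log2(0.0615) - 0.9385*log2(0.9385) = 0.247431 + 0.085940 = 0.3334. C = 1 - H(p) = 1 - 0.3334 = 0.6666

0.6666 bits


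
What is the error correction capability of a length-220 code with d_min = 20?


Correction capability = floor((d-1)/2) = floor((20-1)/2) = 9

9 errors


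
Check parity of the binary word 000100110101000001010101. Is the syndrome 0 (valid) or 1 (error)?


Syndrome = XOR of all bits = 0 XOR 0 XOR 0 XOR 1 XOR 0 XOR 0 XOR 1 XOR 1 XOR 0 XOR 1 XOR 0 XOR 1 XOR 0 XOR 0 XOR 0 XOR 0 XOR 0 XOR 1 XOR 0 XOR 1 XOR 0 XOR 1 XOR 0 XOR 1 = 1

1


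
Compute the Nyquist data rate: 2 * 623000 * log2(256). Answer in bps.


Rate = 2 * B * log2(M) = 2 * 623000 * 8.0 = 9968000.0

9968000.0 bps


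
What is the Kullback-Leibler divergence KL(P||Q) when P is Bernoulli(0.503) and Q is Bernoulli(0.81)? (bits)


KL = p*log2(p/q) + (1-p)*log2((1-p)/(1-q)) = 0.503*log2(0.503/0.81) + 0.497*log2(0.497/0.19) = 0.3437

0.3437 bits


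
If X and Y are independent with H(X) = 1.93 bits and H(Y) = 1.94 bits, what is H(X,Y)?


For independent variables, H(X,Y) = H(X) + H(Y) = 1.93 + 1.94 = 3.87

3.87 bits


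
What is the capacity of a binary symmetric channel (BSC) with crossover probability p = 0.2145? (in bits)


H(p) = -p*log2(p) - (1-p)*log2(1-p) = -0.2145*log2(0.2145) - 0.7855*log2(0.7855) = 0.476394 + 0.273603 = 0.75. C = 1 - H(p) = 1 - 0.75 = 0.25

0.25 bits


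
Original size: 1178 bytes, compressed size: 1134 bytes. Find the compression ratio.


Ratio = original / compressed = 1178 / 1134 = 1.0388

1.0388


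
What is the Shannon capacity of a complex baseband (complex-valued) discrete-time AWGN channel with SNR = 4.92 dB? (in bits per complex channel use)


SNR_linear = 10^(4.92/10) = 3.1046; C = log2(1 + SNR_linear) = log2(1 + 3.1046) = 2.0372

2.0372 bits/channel use


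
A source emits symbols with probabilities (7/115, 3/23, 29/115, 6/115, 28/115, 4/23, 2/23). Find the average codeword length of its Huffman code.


Huffman construction (repeatedly merge the two least-probable nodes; each merge adds 1 bit to every symbol beneath it): 6/115 + 7/115 = 13/115; 2/23 + 13/115 = 1/5; 3/23 + 4/23 = 7/23; 1/5 + 28/115 = 51/115; 29/115 + 7/23 = 64/115; 51/115 + 64/115 = 1. Resulting codeword lengths (in the order the probabilities were given): (4, 3, 2, 4, 2, 3, 3). L_avg = sum(p_i * l_i) = 7/115*4 + 3/23*3 + 29/115*2 + 6/115*4 + 28/115*2 + 4/23*3 + 2/23*3 = 301/115 = 2.6174

2.6174 bits


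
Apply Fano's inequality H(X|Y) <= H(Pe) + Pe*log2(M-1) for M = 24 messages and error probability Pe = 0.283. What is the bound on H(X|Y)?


H(Pe) = -Pe*log2(Pe) - (1-Pe)*log2(1-Pe) = -0.283*log2(0.283) - 0.717*log2(0.717) = 0.515379 + 0.344128 = 0.8595. Pe*log2(M-1) = 0.283*log2(23) = 1.280168. Bound = H(Pe) + Pe*log2(M-1) = 0.515379 + 0.344128 + 1.280168 = 2.1397

2.1397 bits


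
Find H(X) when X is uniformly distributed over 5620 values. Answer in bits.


H = log2(n) = log2(5620) = 12.4564

12.4564 bits


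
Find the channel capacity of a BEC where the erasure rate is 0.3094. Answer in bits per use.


C = 1 - epsilon = 1 - 0.3094 = 0.6906

0.6906 bits


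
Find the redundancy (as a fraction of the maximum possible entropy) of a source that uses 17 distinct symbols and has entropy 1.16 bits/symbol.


H_max = log2(K) = log2(17) = 4.0875 bits/symbol. Redundancy = 1 - H/H_max = 1 - 1.16/4.0875 = 1 - 0.2838 = 0.7162

0.7162


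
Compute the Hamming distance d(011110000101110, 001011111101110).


Count differing positions: . ^ . ^ . ^ ^ ^ ^ . . . . . . = 6 differences

6


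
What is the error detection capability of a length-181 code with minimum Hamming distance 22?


Detection capability = d_min - 1 = 22 - 1 = 21

21 errors


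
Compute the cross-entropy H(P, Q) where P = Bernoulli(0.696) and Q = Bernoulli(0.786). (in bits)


H(P,Q) = -p*log2(q) - (1-p)*log2(1-q). -0.696*log2(0.786) = 0.241790; -0.304*log2(0.214) = 0.676192. H(P,Q) = 0.241790 + 0.676192 = 0.918

0.918 bits


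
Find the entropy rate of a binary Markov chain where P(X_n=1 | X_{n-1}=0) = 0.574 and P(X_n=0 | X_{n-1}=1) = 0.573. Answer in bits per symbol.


Stationary distribution: pi_0 = p10/(p01+p10) = 0.4996, pi_1 = 0.5004. Entropy rate H' = pi_0*H(p01) + pi_1*H(p10) = 0.4996*0.9841 + 0.5004*0.9846 = 0.9844

0.9844 bits/symbol


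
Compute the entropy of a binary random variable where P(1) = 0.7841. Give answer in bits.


H = -p*log2(p) - (1-p)*log2(1-p). -0.7841*log2(0.7841) = 0.275133; -0.2159*log2(0.2159) = 0.477477. H = 0.275133 + 0.477477 = 0.7526

0.7526 bits


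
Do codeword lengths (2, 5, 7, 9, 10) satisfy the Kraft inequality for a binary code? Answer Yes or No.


Kraft sum = sum(2^(-l_i)) = 0.292, need <= 1. Result: satisfied (a binary prefix-free code with these lengths exists)

Yes


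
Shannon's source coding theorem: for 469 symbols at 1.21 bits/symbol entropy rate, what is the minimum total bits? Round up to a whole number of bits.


Minimum bits >= n * H = 469 * 1.21 = 567.49, rounded up to a whole number of bits = 568

568 bits


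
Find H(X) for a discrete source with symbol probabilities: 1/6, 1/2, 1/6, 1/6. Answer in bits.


H = -sum(p_i * log2(p_i)). Terms: -(1/6)*log2(1/6) = 0.430827; -(1/2)*log2(1/2) = 0.500000; -(1/6)*log2(1/6) = 0.430827; -(1/6)*log2(1/6) = 0.430827. H = 0.430827 + 0.500000 + 0.430827 + 0.430827 = 1.7925

1.7925 bits


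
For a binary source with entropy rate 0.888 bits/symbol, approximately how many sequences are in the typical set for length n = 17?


log2|A_typical| = nH = 17 * 0.888 = 15.096, so |A_typical| ~ 2^15.096 = 3.502e+04

3.502e+04


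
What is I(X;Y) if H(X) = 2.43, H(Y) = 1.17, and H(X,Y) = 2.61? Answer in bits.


I(X;Y) = H(X) + H(Y) - H(X,Y) = 2.43 + 1.17 - 2.61 = 0.99

0.99 bits


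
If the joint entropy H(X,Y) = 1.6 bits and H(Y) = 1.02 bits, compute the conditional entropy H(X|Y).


H(X|Y) = H(X,Y) - H(Y) = 1.6 - 1.02 = 0.58

0.58 bits


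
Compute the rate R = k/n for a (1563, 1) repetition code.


Rate = k/n = 1/1563

1/1563


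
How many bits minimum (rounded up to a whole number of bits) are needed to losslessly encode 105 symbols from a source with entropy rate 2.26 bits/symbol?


Minimum bits >= n * H = 105 * 2.26 = 237.3, rounded up to a whole number of bits = 238

238 bits


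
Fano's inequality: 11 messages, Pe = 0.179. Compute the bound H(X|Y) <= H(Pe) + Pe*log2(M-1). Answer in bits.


H(Pe) = -Pe*log2(Pe) - (1-Pe)*log2(1-Pe) = -0.179*log2(0.179) - 0.821*log2(0.821) = 0.444272 + 0.233612 = 0.6779. Pe*log2(M-1) = 0.179*log2(10) = 0.594625. Bound = H(Pe) + Pe*log2(M-1) = 0.444272 + 0.233612 + 0.594625 = 1.2725

1.2725 bits


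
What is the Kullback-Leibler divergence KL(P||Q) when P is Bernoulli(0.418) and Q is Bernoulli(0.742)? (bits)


KL = p*log2(p/q) + (1-p)*log2((1-p)/(1-q)) = 0.418*log2(0.418/0.742) + 0.582*log2(0.582/0.258) = 0.337

0.337 bits


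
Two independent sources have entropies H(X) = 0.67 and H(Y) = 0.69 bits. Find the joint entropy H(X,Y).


For independent variables, H(X,Y) = H(X) + H(Y) = 0.67 + 0.69 = 1.36

1.36 bits


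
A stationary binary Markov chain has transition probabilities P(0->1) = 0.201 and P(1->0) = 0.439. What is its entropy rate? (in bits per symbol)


Stationary distribution: pi_0 = p10/(p01+p10) = 0.6859, pi_1 = 0.3141. Entropy rate H' = pi_0*H(p01) + pi_1*H(p10) = 0.6859*0.7239 + 0.3141*0.9892 = 0.8072

0.8072 bits/symbol


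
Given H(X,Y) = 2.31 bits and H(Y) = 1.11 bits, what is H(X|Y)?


H(X|Y) = H(X,Y) - H(Y) = 2.31 - 1.11 = 1.2

1.2 bits


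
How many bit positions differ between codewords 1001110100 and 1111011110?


Count differing positions: . ^ ^ . ^ . ^ . ^ . = 5 differences

5


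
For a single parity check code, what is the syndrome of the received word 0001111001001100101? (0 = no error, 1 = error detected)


Syndrome = XOR of all bits = 0 XOR 0 XOR 0 XOR 1 XOR 1 XOR 1 XOR 1 XOR 0 XOR 0 XOR 1 XOR 0 XOR 0 XOR 1 XOR 1 XOR 0 XOR 0 XOR 1 XOR 0 XOR 1 = 1

1


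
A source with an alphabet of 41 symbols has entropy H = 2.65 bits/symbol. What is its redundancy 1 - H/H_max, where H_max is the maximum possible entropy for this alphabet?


H_max = log2(K) = log2(41) = 5.3576 bits/symbol. Redundancy = 1 - H/H_max = 1 - 2.65/5.3576 = 1 - 0.4946 = 0.5054

0.5054


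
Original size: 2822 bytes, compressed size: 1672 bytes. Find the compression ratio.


Ratio = original / compressed = 2822 / 1672 = 1.6878

1.6878


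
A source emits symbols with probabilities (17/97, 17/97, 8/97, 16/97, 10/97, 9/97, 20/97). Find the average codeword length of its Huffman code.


Huffman construction (repeatedly merge the two least-probable nodes; each merge adds 1 bit to every symbol beneath it): 8/97 + 9/97 = 17/97; 10/97 + 16/97 = 26/97; 17/97 + 17/97 = 34/97; 17/97 + 20/97 = 37/97; 26/97 + 34/97 = 60/97; 37/97 + 60/97 = 1. Resulting codeword lengths (in the order the probabilities were given): (3, 3, 3, 3, 3, 3, 2). L_avg = sum(p_i * l_i) = 17/97*3 + 17/97*3 + 8/97*3 + 16/97*3 + 10/97*3 + 9/97*3 + 20/97*2 = 271/97 = 2.7938

2.7938 bits


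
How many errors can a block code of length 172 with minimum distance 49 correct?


Correction capability = floor((d-1)/2) = floor((49-1)/2) = 24

24 errors


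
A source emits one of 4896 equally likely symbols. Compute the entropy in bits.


H = log2(n) = log2(4896) = 12.2574

12.2574 bits


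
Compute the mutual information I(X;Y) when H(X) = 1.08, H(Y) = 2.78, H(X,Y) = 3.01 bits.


I(X;Y) = H(X) + H(Y) - H(X,Y) = 1.08 + 2.78 - 3.01 = 0.85

0.85 bits


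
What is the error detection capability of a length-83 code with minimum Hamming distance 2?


Detection capability = d_min - 1 = 2 - 1 = 1

1 errors


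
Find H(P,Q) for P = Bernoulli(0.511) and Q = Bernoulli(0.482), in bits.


H(P,Q) = -p*log2(q) - (1-p)*log2(1-q). -0.511*log2(0.482) = 0.538029; -0.489*log2(0.518) = 0.464049. H(P,Q) = 0.538029 + 0.464049 = 1.0021

1.0021 bits


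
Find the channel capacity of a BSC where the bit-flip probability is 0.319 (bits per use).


H(p) = -p*log2(p) - (1-p)*log2(1-p) = -0.319*log2(0.319) - 0.681*log2(0.681) = 0.525831 + 0.377460 = 0.9033. C = 1 - H(p) = 1 - 0.9033 = 0.0967

0.0967 bits


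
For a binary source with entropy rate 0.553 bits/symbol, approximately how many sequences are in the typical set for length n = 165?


log2|A_typical| = nH = 165 * 0.553 = 91.245, so |A_typical| ~ 2^91.245 = 2.934e+27

2.934e+27


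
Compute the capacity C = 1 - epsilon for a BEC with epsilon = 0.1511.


C = 1 - epsilon = 1 - 0.1511 = 0.8489

0.8489 bits


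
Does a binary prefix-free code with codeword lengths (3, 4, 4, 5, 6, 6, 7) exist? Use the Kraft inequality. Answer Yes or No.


Kraft sum = sum(2^(-l_i)) = 0.3203, need <= 1. Result: satisfied (a binary prefix-free code with these lengths exists)

Yes


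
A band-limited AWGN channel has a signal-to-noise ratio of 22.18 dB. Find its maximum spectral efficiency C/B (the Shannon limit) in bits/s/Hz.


SNR_linear = 10^(22.18/10) = 165.1962; C/B = log2(1 + SNR_linear) = log2(1 + 165.1962) = 7.3767

7.3767 bits/s/Hz


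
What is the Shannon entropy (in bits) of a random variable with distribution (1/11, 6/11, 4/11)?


H = -sum(p_i * log2(p_i)). Terms: -(1/11)*log2(1/11) = 0.314494; -(6/11)*log2(6/11) = 0.476983; -(4/11)*log2(4/11) = 0.530702. H = 0.314494 + 0.476983 + 0.530702 = 1.3222

1.3222 bits
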